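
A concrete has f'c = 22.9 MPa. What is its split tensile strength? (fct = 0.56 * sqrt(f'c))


fct = 0.56 * sqrt(22.9)
= 0.56 * 4.785
= 2.68 MPa

2.68


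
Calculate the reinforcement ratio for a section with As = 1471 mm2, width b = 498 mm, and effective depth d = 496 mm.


rho = As / (b * d)
= 1471 / (498 * 496)
= 0.006

0.006


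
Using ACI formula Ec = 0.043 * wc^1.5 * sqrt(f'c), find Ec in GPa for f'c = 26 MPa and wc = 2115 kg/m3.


Ec = 0.043 * 2115^1.5 * sqrt(26) / 1000
= 21.33 GPa

21.33


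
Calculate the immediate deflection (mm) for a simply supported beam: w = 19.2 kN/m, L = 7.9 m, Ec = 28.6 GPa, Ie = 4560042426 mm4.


Convert: L = 7.9 m = 7900 mm, Ec = 28.6 GPa = 28600 MPa
delta = 5 * 19.2 * 7900^4 / (384 * 28600 * 4560042426)
= 7.47 mm

7.47


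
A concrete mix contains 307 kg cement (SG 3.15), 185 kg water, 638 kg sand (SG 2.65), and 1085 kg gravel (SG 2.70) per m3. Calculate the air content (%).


Vol cement = 307 / (3.15 * 1000) = 0.09746 m3
Vol water = 185 / 1000 = 0.185 m3
Vol sand = 638 / (2.65 * 1000) = 0.240755 m3
Vol gravel = 1085 / (2.70 * 1000) = 0.401852 m3
Total solid + water volume = 0.925067 m3
Air = (1 - 0.925067) * 100 = 7.49%

7.49


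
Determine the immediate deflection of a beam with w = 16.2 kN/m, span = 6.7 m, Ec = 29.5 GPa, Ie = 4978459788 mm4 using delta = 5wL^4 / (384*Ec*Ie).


Convert: L = 6.7 m = 6700 mm, Ec = 29.5 GPa = 29500 MPa
delta = 5 * 16.2 * 6700^4 / (384 * 29500 * 4978459788)
= 2.89 mm

2.89


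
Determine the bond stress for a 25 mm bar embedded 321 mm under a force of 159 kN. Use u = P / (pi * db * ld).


u = P / (pi * db * ld)
= 159 * 1000 / (pi * 25 * 321)
= 6.307 MPa

6.307


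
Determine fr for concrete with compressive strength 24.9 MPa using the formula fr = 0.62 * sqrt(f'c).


fr = 0.62 * sqrt(24.9)
= 3.094 MPa

3.094


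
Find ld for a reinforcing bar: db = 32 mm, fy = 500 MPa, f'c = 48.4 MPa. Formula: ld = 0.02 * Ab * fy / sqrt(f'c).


Ab = pi * 32^2 / 4 = 804.248 mm2
ld = 0.02 * 804.248 * 500 / sqrt(48.4)
= 1156.0 mm

1156.0


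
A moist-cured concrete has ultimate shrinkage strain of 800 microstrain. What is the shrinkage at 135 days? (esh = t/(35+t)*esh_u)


esh(135) = 135 / (35 + 135) * 800
= 135 / 170 * 800
= 635.3 microstrain

635.3


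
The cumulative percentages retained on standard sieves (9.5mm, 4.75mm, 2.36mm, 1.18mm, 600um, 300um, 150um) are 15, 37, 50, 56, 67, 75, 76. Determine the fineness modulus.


FM = sum(cumulative % retained) / 100
= 376 / 100
= 3.76

3.76


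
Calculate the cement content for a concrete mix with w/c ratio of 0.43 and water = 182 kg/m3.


Cement = water / (w/c)
= 182 / 0.43
= 423.3 kg/m3

423.3


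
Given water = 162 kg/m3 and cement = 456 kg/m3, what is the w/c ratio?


w/c = water / cement
w/c = 162 / 456 = 0.355

0.355


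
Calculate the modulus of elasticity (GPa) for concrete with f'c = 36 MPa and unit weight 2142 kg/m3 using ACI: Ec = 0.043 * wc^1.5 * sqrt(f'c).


Ec = 0.043 * 2142^1.5 * sqrt(36) / 1000
= 25.58 GPa

25.58


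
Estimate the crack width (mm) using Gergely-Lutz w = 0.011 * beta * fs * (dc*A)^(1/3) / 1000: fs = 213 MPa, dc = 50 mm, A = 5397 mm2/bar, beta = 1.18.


w = 0.011 * beta * fs * (dc * A)^(1/3) / 1000
= 0.011 * 1.18 * 213 * (50 * 5397)^(1/3) / 1000
= 0.179 mm

0.179


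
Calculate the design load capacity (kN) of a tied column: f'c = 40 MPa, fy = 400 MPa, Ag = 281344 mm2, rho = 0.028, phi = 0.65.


Ast = rho * Ag = 0.028 * 281344 = 7877.632 mm2
phi*Pn = 0.65 * 0.80 * (0.85 * 40 * (281344 - 7877.632) + 400 * 7877.632) / 1000
= 6473.43 kN

6473.43


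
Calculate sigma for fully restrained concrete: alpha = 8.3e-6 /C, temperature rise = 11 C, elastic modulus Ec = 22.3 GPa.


sigma = alpha * dT * Ec
= 8.3e-6 * 11 * 22.3 * 1000
= 2.036 MPa

2.036


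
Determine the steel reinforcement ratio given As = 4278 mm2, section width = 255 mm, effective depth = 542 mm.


rho = As / (b * d)
= 4278 / (255 * 542)
= 0.031

0.031


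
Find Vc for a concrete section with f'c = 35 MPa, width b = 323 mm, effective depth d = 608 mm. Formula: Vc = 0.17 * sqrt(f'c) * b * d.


Vc = 0.17 * sqrt(35) * 323 * 608 / 1000
= 197.51 kN

197.51


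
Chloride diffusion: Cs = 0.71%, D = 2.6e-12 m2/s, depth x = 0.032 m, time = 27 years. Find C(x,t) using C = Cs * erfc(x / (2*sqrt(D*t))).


t_seconds = 27 * 365.25 * 24 * 3600 = 852055200.0 s
arg = 0.032 / (2 * sqrt(2.6e-12 * 852055200.0))
= 0.3399
erfc(0.3399) = 0.6307
C = 0.71 * 0.6307 = 0.4478%

0.4478


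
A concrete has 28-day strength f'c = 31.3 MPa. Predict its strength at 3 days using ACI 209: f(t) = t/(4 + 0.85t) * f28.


f(3) = 3 / (4 + 0.85 * 3) * 31.3
= 3 / 6.55 * 31.3
= 14.34 MPa

14.34


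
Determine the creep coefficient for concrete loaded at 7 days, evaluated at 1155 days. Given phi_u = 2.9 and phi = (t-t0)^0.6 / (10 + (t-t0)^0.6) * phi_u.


dt = 1155 - 7 = 1148
phi = 1148^0.6 / (10 + 1148^0.6) * 2.9
= 2.531

2.531


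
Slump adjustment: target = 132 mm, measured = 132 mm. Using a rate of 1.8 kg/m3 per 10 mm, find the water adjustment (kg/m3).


Difference = 132 - 132 = 0 mm
Water adjustment = 0 * 1.8 / 10 = 0.0 kg/m3

0.0


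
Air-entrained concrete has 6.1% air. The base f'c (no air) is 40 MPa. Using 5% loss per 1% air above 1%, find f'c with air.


Strength loss = (6.1 - 1) * 5 = 25.5%
f'c = 40 * (1 - 25.5/100)
= 29.8 MPa

29.8


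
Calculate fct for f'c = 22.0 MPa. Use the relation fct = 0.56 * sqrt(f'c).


fct = 0.56 * sqrt(22.0)
= 0.56 * 4.69
= 2.627 MPa

2.627


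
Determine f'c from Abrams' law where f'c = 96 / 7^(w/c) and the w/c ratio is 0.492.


f'c = 96 / 7^0.492
= 96 / 2.605
= 36.85 MPa

36.85


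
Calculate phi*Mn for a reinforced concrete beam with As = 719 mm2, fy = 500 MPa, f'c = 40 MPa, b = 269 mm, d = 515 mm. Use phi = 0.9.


a = As * fy / (0.85 * f'c * b)
= 719 * 500 / (0.85 * 40 * 269)
= 39.3068 mm
Mn = As * fy * (d - a/2) / 10^6
= 178.0771 kN-m
phi*Mn = 0.9 * 178.0771 = 160.27 kN-m

160.27


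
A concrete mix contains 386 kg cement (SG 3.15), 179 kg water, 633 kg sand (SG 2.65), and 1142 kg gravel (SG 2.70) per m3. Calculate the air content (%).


Vol cement = 386 / (3.15 * 1000) = 0.12254 m3
Vol water = 179 / 1000 = 0.179 m3
Vol sand = 633 / (2.65 * 1000) = 0.238868 m3
Vol gravel = 1142 / (2.70 * 1000) = 0.422963 m3
Total solid + water volume = 0.963371 m3
Air = (1 - 0.963371) * 100 = 3.66%

3.66


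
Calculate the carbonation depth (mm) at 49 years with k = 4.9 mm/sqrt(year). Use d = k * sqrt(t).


depth = k * sqrt(t)
= 4.9 * sqrt(49)
= 34.3 mm

34.3


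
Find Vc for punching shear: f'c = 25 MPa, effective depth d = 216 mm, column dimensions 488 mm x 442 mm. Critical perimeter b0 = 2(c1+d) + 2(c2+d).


b0 = 2*(488 + 216) + 2*(442 + 216) = 2724 mm
Vc = 0.33 * sqrt(25) * 2724 * 216 / 1000
= 970.83 kN

970.83


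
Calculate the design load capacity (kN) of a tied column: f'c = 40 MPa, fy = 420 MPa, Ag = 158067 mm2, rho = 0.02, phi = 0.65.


Ast = rho * Ag = 0.02 * 158067 = 3161.34 mm2
phi*Pn = 0.65 * 0.80 * (0.85 * 40 * (158067 - 3161.34) + 420 * 3161.34) / 1000
= 3429.17 kN

3429.17


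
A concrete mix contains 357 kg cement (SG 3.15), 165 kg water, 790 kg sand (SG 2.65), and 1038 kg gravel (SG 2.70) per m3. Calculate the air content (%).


Vol cement = 357 / (3.15 * 1000) = 0.113333 m3
Vol water = 165 / 1000 = 0.165 m3
Vol sand = 790 / (2.65 * 1000) = 0.298113 m3
Vol gravel = 1038 / (2.70 * 1000) = 0.384444 m3
Total solid + water volume = 0.960891 m3
Air = (1 - 0.960891) * 100 = 3.91%

3.91


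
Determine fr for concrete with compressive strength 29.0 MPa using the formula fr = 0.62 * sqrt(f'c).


fr = 0.62 * sqrt(29.0)
= 3.339 MPa

3.339


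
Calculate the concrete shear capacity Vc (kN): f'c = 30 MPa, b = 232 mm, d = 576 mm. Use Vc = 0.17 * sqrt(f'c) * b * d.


Vc = 0.17 * sqrt(30) * 232 * 576 / 1000
= 124.43 kN

124.43


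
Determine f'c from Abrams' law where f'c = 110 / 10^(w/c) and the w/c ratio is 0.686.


f'c = 110 / 10^0.686
= 110 / 4.853
= 22.67 MPa

22.67


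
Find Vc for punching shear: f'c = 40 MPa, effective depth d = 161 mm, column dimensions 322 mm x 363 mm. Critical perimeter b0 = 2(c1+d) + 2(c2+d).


b0 = 2*(322 + 161) + 2*(363 + 161) = 2014 mm
Vc = 0.33 * sqrt(40) * 2014 * 161 / 1000
= 676.75 kN

676.75


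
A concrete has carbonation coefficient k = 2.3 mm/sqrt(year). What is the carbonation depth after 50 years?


depth = k * sqrt(t)
= 2.3 * sqrt(50)
= 16.26 mm

16.26


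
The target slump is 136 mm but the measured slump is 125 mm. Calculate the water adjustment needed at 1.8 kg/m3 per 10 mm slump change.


Difference = 136 - 125 = 11 mm
Water adjustment = 11 * 1.8 / 10 = 2.0 kg/m3

2.0


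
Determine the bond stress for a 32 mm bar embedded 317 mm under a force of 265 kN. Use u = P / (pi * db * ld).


u = P / (pi * db * ld)
= 265 * 1000 / (pi * 32 * 317)
= 8.315 MPa

8.315


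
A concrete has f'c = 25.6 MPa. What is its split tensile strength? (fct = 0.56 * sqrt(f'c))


fct = 0.56 * sqrt(25.6)
= 0.56 * 5.06
= 2.833 MPa

2.833


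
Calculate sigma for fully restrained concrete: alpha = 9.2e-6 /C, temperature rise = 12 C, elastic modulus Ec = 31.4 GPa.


sigma = alpha * dT * Ec
= 9.2e-6 * 12 * 31.4 * 1000
= 3.467 MPa

3.467


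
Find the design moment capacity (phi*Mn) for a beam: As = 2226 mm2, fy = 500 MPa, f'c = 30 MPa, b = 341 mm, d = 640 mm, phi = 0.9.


a = As * fy / (0.85 * f'c * b)
= 2226 * 500 / (0.85 * 30 * 341)
= 127.9972 mm
Mn = As * fy * (d - a/2) / 10^6
= 641.0895 kN-m
phi*Mn = 0.9 * 641.0895 = 576.98 kN-m

576.98


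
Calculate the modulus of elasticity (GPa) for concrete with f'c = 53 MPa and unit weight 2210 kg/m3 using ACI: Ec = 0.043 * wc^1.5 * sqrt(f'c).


Ec = 0.043 * 2210^1.5 * sqrt(53) / 1000
= 32.52 GPa

32.52


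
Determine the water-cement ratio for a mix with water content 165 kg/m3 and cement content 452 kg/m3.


w/c = water / cement
w/c = 165 / 452 = 0.365

0.365


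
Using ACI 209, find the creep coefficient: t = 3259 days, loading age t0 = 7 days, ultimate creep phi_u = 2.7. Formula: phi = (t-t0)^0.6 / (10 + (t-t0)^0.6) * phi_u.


dt = 3259 - 7 = 3252
phi = 3252^0.6 / (10 + 3252^0.6) * 2.7
= 2.504

2.504


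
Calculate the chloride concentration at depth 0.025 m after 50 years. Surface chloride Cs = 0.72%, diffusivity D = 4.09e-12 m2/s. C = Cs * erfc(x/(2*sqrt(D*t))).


t_seconds = 50 * 365.25 * 24 * 3600 = 1577880000.0 s
arg = 0.025 / (2 * sqrt(4.09e-12 * 1577880000.0))
= 0.1556
erfc(0.1556) = 0.8258
C = 0.72 * 0.8258 = 0.5946%

0.5946


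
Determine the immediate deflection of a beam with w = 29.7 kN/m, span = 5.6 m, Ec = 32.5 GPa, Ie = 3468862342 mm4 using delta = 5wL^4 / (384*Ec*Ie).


Convert: L = 5.6 m = 5600 mm, Ec = 32.5 GPa = 32500 MPa
delta = 5 * 29.7 * 5600^4 / (384 * 32500 * 3468862342)
= 3.37 mm

3.37


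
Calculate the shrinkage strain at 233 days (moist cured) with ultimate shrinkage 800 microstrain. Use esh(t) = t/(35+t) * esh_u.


esh(233) = 233 / (35 + 233) * 800
= 233 / 268 * 800
= 695.5 microstrain

695.5


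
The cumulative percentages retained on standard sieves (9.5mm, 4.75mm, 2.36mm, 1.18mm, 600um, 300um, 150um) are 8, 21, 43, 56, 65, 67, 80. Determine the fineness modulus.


FM = sum(cumulative % retained) / 100
= 340 / 100
= 3.4

3.4


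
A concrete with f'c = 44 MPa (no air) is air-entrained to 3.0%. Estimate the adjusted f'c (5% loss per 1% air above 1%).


Strength loss = (3.0 - 1) * 5 = 10.0%
f'c = 44 * (1 - 10.0/100)
= 39.6 MPa

39.6


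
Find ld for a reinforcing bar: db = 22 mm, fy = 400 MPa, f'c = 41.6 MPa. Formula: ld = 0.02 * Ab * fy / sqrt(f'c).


Ab = pi * 22^2 / 4 = 380.133 mm2
ld = 0.02 * 380.133 * 400 / sqrt(41.6)
= 471.5 mm

471.5


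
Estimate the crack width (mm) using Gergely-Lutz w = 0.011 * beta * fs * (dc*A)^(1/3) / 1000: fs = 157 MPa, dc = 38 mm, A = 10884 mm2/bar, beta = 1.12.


w = 0.011 * beta * fs * (dc * A)^(1/3) / 1000
= 0.011 * 1.12 * 157 * (38 * 10884)^(1/3) / 1000
= 0.144 mm

0.144


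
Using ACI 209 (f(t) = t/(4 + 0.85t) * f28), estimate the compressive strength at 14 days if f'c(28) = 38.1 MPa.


f(14) = 14 / (4 + 0.85 * 14) * 38.1
= 14 / 15.9 * 38.1
= 33.55 MPa

33.55


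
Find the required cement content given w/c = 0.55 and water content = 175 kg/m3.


Cement = water / (w/c)
= 175 / 0.55
= 318.2 kg/m3

318.2


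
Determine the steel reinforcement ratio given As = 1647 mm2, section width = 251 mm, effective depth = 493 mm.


rho = As / (b * d)
= 1647 / (251 * 493)
= 0.0133

0.0133


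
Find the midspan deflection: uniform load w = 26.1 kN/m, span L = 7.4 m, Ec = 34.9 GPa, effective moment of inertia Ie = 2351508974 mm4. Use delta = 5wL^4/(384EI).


Convert: L = 7.4 m = 7400 mm, Ec = 34.9 GPa = 34900 MPa
delta = 5 * 26.1 * 7400^4 / (384 * 34900 * 2351508974)
= 12.42 mm

12.42


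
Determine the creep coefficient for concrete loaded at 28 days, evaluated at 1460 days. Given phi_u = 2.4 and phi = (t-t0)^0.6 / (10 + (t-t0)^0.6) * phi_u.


dt = 1460 - 28 = 1432
phi = 1432^0.6 / (10 + 1432^0.6) * 2.4
= 2.128

2.128


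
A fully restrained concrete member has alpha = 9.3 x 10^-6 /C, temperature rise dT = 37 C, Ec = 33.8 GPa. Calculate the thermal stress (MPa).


sigma = alpha * dT * Ec
= 9.3e-6 * 37 * 33.8 * 1000
= 11.631 MPa

11.631


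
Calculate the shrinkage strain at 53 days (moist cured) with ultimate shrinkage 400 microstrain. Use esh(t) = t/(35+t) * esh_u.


esh(53) = 53 / (35 + 53) * 400
= 53 / 88 * 400
= 240.9 microstrain

240.9


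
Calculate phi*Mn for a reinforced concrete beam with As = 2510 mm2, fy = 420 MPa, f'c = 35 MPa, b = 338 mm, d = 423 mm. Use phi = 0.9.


a = As * fy / (0.85 * f'c * b)
= 2510 * 420 / (0.85 * 35 * 338)
= 104.8381 mm
Mn = As * fy * (d - a/2) / 10^6
= 390.6664 kN-m
phi*Mn = 0.9 * 390.6664 = 351.6 kN-m

351.6


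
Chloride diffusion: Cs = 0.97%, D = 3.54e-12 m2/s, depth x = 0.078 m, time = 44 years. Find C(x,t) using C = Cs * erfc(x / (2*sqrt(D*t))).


t_seconds = 44 * 365.25 * 24 * 3600 = 1388534400.0 s
arg = 0.078 / (2 * sqrt(3.54e-12 * 1388534400.0))
= 0.5563
erfc(0.5563) = 0.4315
C = 0.97 * 0.4315 = 0.4185%

0.4185


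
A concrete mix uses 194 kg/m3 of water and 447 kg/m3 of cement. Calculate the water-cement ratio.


w/c = water / cement
w/c = 194 / 447 = 0.434

0.434


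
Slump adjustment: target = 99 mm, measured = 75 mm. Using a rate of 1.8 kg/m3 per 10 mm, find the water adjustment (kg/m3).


Difference = 99 - 75 = 24 mm
Water adjustment = 24 * 1.8 / 10 = 4.3 kg/m3

4.3


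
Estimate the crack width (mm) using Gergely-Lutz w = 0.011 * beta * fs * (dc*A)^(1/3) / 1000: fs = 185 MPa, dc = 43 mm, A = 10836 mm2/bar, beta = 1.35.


w = 0.011 * beta * fs * (dc * A)^(1/3) / 1000
= 0.011 * 1.35 * 185 * (43 * 10836)^(1/3) / 1000
= 0.213 mm

0.213


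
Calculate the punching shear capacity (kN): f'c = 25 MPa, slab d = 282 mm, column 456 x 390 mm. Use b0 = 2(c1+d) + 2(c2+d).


b0 = 2*(456 + 282) + 2*(390 + 282) = 2820 mm
Vc = 0.33 * sqrt(25) * 2820 * 282 / 1000
= 1312.15 kN

1312.15


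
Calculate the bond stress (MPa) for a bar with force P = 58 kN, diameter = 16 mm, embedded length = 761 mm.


u = P / (pi * db * ld)
= 58 * 1000 / (pi * 16 * 761)
= 1.516 MPa

1.516


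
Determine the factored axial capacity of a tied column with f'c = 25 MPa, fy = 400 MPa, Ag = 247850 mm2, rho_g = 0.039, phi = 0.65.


Ast = rho * Ag = 0.039 * 247850 = 9666.15 mm2
phi*Pn = 0.65 * 0.80 * (0.85 * 25 * (247850 - 9666.15) + 400 * 9666.15) / 1000
= 4642.49 kN

4642.49


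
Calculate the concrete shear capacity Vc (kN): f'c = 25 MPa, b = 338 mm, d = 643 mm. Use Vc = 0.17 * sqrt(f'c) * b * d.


Vc = 0.17 * sqrt(25) * 338 * 643 / 1000
= 184.73 kN

184.73


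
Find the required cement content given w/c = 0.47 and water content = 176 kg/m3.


Cement = water / (w/c)
= 176 / 0.47
= 374.5 kg/m3

374.5


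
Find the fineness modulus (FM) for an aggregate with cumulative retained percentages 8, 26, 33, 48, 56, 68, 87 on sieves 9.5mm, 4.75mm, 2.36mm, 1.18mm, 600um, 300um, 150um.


FM = sum(cumulative % retained) / 100
= 326 / 100
= 3.26

3.26


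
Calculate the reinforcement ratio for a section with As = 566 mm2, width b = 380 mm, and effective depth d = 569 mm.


rho = As / (b * d)
= 566 / (380 * 569)
= 0.0026

0.0026


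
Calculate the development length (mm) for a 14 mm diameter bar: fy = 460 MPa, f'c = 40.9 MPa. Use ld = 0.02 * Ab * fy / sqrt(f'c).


Ab = pi * 14^2 / 4 = 153.938 mm2
ld = 0.02 * 153.938 * 460 / sqrt(40.9)
= 221.4 mm

221.4


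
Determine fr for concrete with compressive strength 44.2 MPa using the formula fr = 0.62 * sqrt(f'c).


fr = 0.62 * sqrt(44.2)
= 4.122 MPa

4.122


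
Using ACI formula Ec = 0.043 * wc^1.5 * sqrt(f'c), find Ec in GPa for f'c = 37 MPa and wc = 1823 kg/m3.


Ec = 0.043 * 1823^1.5 * sqrt(37) / 1000
= 20.36 GPa

20.36


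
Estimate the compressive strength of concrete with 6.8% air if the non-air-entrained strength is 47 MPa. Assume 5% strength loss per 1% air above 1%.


Strength loss = (6.8 - 1) * 5 = 29.0%
f'c = 47 * (1 - 29.0/100)
= 33.37 MPa

33.37


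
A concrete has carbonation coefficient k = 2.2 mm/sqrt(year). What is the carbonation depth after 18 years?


depth = k * sqrt(t)
= 2.2 * sqrt(18)
= 9.33 mm

9.33


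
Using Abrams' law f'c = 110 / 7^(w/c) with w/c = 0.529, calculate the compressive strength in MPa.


f'c = 110 / 7^0.529
= 110 / 2.799
= 39.29 MPa

39.29


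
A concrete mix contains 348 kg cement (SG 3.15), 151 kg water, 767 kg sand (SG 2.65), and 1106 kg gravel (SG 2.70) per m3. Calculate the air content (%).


Vol cement = 348 / (3.15 * 1000) = 0.110476 m3
Vol water = 151 / 1000 = 0.151 m3
Vol sand = 767 / (2.65 * 1000) = 0.289434 m3
Vol gravel = 1106 / (2.70 * 1000) = 0.40963 m3
Total solid + water volume = 0.96054 m3
Air = (1 - 0.96054) * 100 = 3.95%

3.95


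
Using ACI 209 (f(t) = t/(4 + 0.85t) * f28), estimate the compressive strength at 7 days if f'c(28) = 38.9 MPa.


f(7) = 7 / (4 + 0.85 * 7) * 38.9
= 7 / 9.95 * 38.9
= 27.37 MPa

27.37


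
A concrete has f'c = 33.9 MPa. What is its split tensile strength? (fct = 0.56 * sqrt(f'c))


fct = 0.56 * sqrt(33.9)
= 0.56 * 5.822
= 3.261 MPa

3.261


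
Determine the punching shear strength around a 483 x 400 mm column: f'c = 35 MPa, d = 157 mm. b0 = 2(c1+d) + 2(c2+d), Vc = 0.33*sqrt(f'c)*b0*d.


b0 = 2*(483 + 157) + 2*(400 + 157) = 2394 mm
Vc = 0.33 * sqrt(35) * 2394 * 157 / 1000
= 733.79 kN

733.79


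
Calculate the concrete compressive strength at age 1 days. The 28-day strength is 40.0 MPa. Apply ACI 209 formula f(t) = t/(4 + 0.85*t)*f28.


f(1) = 1 / (4 + 0.85 * 1) * 40.0
= 1 / 4.85 * 40.0
= 8.25 MPa

8.25


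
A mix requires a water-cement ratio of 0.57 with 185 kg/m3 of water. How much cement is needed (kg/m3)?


Cement = water / (w/c)
= 185 / 0.57
= 324.6 kg/m3

324.6


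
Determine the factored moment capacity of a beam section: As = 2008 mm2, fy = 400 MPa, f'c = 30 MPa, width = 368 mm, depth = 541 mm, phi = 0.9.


a = As * fy / (0.85 * f'c * b)
= 2008 * 400 / (0.85 * 30 * 368)
= 85.5925 mm
Mn = As * fy * (d - a/2) / 10^6
= 400.1573 kN-m
phi*Mn = 0.9 * 400.1573 = 360.14 kN-m

360.14


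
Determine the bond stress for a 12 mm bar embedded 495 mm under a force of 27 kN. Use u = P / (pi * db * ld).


u = P / (pi * db * ld)
= 27 * 1000 / (pi * 12 * 495)
= 1.447 MPa

1.447


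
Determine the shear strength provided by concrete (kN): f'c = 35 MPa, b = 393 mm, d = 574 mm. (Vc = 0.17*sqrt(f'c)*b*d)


Vc = 0.17 * sqrt(35) * 393 * 574 / 1000
= 226.88 kN

226.88


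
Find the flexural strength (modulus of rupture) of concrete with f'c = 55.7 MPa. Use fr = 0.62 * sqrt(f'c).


fr = 0.62 * sqrt(55.7)
= 4.627 MPa

4.627


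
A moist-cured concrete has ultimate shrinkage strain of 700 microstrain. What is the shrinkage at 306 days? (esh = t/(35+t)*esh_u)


esh(306) = 306 / (35 + 306) * 700
= 306 / 341 * 700
= 628.2 microstrain

628.2


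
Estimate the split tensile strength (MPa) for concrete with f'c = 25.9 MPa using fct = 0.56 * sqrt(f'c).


fct = 0.56 * sqrt(25.9)
= 0.56 * 5.089
= 2.85 MPa

2.85


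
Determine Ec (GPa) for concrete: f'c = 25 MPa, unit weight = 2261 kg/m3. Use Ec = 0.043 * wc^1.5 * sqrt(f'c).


Ec = 0.043 * 2261^1.5 * sqrt(25) / 1000
= 23.11 GPa

23.11


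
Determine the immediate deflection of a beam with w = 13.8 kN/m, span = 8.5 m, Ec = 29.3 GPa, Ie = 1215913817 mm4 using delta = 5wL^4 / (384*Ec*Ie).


Convert: L = 8.5 m = 8500 mm, Ec = 29.3 GPa = 29300 MPa
delta = 5 * 13.8 * 8500^4 / (384 * 29300 * 1215913817)
= 26.33 mm

26.33


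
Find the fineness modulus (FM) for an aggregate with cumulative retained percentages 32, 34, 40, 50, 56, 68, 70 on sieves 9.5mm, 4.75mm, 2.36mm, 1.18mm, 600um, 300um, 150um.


FM = sum(cumulative % retained) / 100
= 350 / 100
= 3.5

3.5


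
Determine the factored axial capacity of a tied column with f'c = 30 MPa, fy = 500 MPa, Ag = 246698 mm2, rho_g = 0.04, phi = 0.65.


Ast = rho * Ag = 0.04 * 246698 = 9867.92 mm2
phi*Pn = 0.65 * 0.80 * (0.85 * 30 * (246698 - 9867.92) + 500 * 9867.92) / 1000
= 5706.03 kN

5706.03


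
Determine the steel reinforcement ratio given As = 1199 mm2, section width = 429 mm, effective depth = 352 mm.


rho = As / (b * d)
= 1199 / (429 * 352)
= 0.0079

0.0079


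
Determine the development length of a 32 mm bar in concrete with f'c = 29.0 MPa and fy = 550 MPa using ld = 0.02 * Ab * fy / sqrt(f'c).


Ab = pi * 32^2 / 4 = 804.248 mm2
ld = 0.02 * 804.248 * 550 / sqrt(29.0)
= 1642.8 mm

1642.8


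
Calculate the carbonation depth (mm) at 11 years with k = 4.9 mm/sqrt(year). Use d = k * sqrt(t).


depth = k * sqrt(t)
= 4.9 * sqrt(11)
= 16.25 mm

16.25


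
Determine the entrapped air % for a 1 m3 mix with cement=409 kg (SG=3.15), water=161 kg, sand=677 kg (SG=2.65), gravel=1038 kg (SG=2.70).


Vol cement = 409 / (3.15 * 1000) = 0.129841 m3
Vol water = 161 / 1000 = 0.161 m3
Vol sand = 677 / (2.65 * 1000) = 0.255472 m3
Vol gravel = 1038 / (2.70 * 1000) = 0.384444 m3
Total solid + water volume = 0.930757 m3
Air = (1 - 0.930757) * 100 = 6.92%

6.92


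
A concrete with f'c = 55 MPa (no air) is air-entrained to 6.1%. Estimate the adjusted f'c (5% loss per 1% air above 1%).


Strength loss = (6.1 - 1) * 5 = 25.5%
f'c = 55 * (1 - 25.5/100)
= 40.98 MPa

40.98


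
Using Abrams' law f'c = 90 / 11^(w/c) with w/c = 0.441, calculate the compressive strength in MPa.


f'c = 90 / 11^0.441
= 90 / 2.879
= 31.26 MPa

31.26


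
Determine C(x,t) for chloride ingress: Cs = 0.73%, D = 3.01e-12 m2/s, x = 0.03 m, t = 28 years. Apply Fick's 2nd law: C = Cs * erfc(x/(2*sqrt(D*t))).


t_seconds = 28 * 365.25 * 24 * 3600 = 883612800.0 s
arg = 0.03 / (2 * sqrt(3.01e-12 * 883612800.0))
= 0.2909
erfc(0.2909) = 0.6808
C = 0.73 * 0.6808 = 0.497%

0.497


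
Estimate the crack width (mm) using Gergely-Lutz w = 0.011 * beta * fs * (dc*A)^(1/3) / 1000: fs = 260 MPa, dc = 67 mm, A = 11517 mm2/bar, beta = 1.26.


w = 0.011 * beta * fs * (dc * A)^(1/3) / 1000
= 0.011 * 1.26 * 260 * (67 * 11517)^(1/3) / 1000
= 0.331 mm

0.331


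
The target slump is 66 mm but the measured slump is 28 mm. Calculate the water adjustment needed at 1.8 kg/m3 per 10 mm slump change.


Difference = 66 - 28 = 38 mm
Water adjustment = 38 * 1.8 / 10 = 6.8 kg/m3

6.8


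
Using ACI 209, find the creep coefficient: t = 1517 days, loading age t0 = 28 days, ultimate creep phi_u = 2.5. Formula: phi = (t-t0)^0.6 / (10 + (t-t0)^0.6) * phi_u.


dt = 1517 - 28 = 1489
phi = 1489^0.6 / (10 + 1489^0.6) * 2.5
= 2.223

2.223


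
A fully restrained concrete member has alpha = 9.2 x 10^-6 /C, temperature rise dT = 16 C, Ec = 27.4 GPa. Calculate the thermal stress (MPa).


sigma = alpha * dT * Ec
= 9.2e-6 * 16 * 27.4 * 1000
= 4.033 MPa

4.033


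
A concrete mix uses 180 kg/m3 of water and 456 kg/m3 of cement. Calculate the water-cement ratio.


w/c = water / cement
w/c = 180 / 456 = 0.395

0.395


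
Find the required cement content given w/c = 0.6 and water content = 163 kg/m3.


Cement = water / (w/c)
= 163 / 0.6
= 271.7 kg/m3

271.7


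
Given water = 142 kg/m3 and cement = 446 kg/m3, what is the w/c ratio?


w/c = water / cement
w/c = 142 / 446 = 0.318

0.318


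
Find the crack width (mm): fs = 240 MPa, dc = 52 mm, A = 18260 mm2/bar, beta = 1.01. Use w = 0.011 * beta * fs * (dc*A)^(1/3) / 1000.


w = 0.011 * beta * fs * (dc * A)^(1/3) / 1000
= 0.011 * 1.01 * 240 * (52 * 18260)^(1/3) / 1000
= 0.262 mm

0.262


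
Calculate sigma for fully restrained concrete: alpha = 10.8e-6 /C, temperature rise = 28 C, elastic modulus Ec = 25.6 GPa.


sigma = alpha * dT * Ec
= 10.8e-6 * 28 * 25.6 * 1000
= 7.741 MPa

7.741


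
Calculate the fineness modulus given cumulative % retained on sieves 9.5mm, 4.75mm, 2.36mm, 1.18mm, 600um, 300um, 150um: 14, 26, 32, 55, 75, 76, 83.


FM = sum(cumulative % retained) / 100
= 361 / 100
= 3.61

3.61


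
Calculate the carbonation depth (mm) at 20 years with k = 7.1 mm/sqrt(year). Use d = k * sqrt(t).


depth = k * sqrt(t)
= 7.1 * sqrt(20)
= 31.75 mm

31.75


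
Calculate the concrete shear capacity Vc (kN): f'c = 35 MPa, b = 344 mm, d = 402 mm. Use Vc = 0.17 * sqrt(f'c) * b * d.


Vc = 0.17 * sqrt(35) * 344 * 402 / 1000
= 139.08 kN

139.08


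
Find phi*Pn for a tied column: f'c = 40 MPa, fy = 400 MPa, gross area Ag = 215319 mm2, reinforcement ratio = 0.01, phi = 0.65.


Ast = rho * Ag = 0.01 * 215319 = 2153.19 mm2
phi*Pn = 0.65 * 0.80 * (0.85 * 40 * (215319 - 2153.19) + 400 * 2153.19) / 1000
= 4216.64 kN

4216.64


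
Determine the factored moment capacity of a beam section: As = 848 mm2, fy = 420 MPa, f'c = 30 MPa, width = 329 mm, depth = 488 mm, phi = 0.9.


a = As * fy / (0.85 * f'c * b)
= 848 * 420 / (0.85 * 30 * 329)
= 42.4531 mm
Mn = As * fy * (d - a/2) / 10^6
= 166.246 kN-m
phi*Mn = 0.9 * 166.246 = 149.62 kN-m

149.62


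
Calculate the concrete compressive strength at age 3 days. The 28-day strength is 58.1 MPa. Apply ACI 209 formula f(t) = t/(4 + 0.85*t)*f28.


f(3) = 3 / (4 + 0.85 * 3) * 58.1
= 3 / 6.55 * 58.1
= 26.61 MPa

26.61


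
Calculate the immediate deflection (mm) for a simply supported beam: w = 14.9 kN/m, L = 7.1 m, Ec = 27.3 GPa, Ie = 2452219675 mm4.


Convert: L = 7.1 m = 7100 mm, Ec = 27.3 GPa = 27300 MPa
delta = 5 * 14.9 * 7100^4 / (384 * 27300 * 2452219675)
= 7.36 mm

7.36


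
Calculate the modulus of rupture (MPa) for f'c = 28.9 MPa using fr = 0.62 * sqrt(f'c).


fr = 0.62 * sqrt(28.9)
= 3.333 MPa

3.333


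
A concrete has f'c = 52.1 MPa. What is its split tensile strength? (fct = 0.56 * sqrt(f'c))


fct = 0.56 * sqrt(52.1)
= 0.56 * 7.218
= 4.042 MPa

4.042


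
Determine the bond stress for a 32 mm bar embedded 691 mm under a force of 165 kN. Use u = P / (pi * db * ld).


u = P / (pi * db * ld)
= 165 * 1000 / (pi * 32 * 691)
= 2.375 MPa

2.375


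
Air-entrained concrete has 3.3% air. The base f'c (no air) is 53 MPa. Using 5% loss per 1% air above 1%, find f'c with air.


Strength loss = (3.3 - 1) * 5 = 11.5%
f'c = 53 * (1 - 11.5/100)
= 46.91 MPa

46.91


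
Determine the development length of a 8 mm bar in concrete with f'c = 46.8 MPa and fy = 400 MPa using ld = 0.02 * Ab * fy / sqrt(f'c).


Ab = pi * 8^2 / 4 = 50.265 mm2
ld = 0.02 * 50.265 * 400 / sqrt(46.8)
= 58.8 mm

58.8


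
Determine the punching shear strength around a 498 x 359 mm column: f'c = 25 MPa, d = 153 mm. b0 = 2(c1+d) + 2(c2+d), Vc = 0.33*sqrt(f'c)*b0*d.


b0 = 2*(498 + 153) + 2*(359 + 153) = 2326 mm
Vc = 0.33 * sqrt(25) * 2326 * 153 / 1000
= 587.2 kN

587.2


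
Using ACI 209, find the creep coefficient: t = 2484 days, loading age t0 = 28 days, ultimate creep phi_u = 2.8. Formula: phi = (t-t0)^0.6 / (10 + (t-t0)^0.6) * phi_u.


dt = 2484 - 28 = 2456
phi = 2456^0.6 / (10 + 2456^0.6) * 2.8
= 2.563

2.563


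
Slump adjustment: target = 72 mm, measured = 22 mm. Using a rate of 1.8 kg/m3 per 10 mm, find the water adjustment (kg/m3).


Difference = 72 - 22 = 50 mm
Water adjustment = 50 * 1.8 / 10 = 9.0 kg/m3

9.0


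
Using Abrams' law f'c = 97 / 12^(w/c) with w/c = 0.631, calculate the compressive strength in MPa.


f'c = 97 / 12^0.631
= 97 / 4.797
= 20.22 MPa

20.22


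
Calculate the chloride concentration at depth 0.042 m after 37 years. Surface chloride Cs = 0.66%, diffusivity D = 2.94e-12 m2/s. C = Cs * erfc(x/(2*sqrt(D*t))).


t_seconds = 37 * 365.25 * 24 * 3600 = 1167631200.0 s
arg = 0.042 / (2 * sqrt(2.94e-12 * 1167631200.0))
= 0.3584
erfc(0.3584) = 0.6122
C = 0.66 * 0.6122 = 0.4041%

0.4041


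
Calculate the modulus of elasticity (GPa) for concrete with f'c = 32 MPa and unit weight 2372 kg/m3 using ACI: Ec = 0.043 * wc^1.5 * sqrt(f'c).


Ec = 0.043 * 2372^1.5 * sqrt(32) / 1000
= 28.1 GPa

28.1


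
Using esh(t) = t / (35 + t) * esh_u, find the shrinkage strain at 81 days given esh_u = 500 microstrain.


esh(81) = 81 / (35 + 81) * 500
= 81 / 116 * 500
= 349.1 microstrain

349.1


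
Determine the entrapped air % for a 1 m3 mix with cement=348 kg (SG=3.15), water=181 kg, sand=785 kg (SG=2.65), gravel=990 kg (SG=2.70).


Vol cement = 348 / (3.15 * 1000) = 0.110476 m3
Vol water = 181 / 1000 = 0.181 m3
Vol sand = 785 / (2.65 * 1000) = 0.296226 m3
Vol gravel = 990 / (2.70 * 1000) = 0.366667 m3
Total solid + water volume = 0.954369 m3
Air = (1 - 0.954369) * 100 = 4.56%

4.56


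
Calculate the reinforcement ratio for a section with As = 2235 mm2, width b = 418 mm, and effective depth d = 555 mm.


rho = As / (b * d)
= 2235 / (418 * 555)
= 0.0096

0.0096


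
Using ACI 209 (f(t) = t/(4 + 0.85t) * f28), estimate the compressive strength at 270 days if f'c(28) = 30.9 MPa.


f(270) = 270 / (4 + 0.85 * 270) * 30.9
= 270 / 233.5 * 30.9
= 35.73 MPa

35.73


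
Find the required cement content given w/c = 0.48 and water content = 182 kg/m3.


Cement = water / (w/c)
= 182 / 0.48
= 379.2 kg/m3

379.2


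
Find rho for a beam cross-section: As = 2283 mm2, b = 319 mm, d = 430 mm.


rho = As / (b * d)
= 2283 / (319 * 430)
= 0.0166

0.0166


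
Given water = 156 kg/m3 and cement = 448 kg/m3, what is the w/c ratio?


w/c = water / cement
w/c = 156 / 448 = 0.348

0.348


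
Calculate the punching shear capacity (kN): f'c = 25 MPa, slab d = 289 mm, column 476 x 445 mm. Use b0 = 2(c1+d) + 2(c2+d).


b0 = 2*(476 + 289) + 2*(445 + 289) = 2998 mm
Vc = 0.33 * sqrt(25) * 2998 * 289 / 1000
= 1429.6 kN

1429.6


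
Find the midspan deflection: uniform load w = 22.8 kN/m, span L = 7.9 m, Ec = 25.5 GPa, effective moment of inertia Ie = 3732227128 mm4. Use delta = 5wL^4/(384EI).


Convert: L = 7.9 m = 7900 mm, Ec = 25.5 GPa = 25500 MPa
delta = 5 * 22.8 * 7900^4 / (384 * 25500 * 3732227128)
= 12.15 mm

12.15


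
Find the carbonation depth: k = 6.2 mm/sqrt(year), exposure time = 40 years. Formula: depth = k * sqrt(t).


depth = k * sqrt(t)
= 6.2 * sqrt(40)
= 39.21 mm

39.21


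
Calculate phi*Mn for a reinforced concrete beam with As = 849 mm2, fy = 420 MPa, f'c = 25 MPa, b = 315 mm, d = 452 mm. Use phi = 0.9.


a = As * fy / (0.85 * f'c * b)
= 849 * 420 / (0.85 * 25 * 315)
= 53.2706 mm
Mn = As * fy * (d - a/2) / 10^6
= 151.6765 kN-m
phi*Mn = 0.9 * 151.6765 = 136.51 kN-m

136.51


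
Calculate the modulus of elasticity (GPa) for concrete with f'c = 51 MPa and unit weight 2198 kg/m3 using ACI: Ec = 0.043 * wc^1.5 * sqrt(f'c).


Ec = 0.043 * 2198^1.5 * sqrt(51) / 1000
= 31.64 GPa

31.64


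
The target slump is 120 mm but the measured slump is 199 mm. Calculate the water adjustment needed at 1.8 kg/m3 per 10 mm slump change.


Difference = 120 - 199 = -79 mm
Water adjustment = -79 * 1.8 / 10 = -14.2 kg/m3

-14.2


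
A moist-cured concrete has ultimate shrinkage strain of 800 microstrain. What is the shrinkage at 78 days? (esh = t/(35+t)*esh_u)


esh(78) = 78 / (35 + 78) * 800
= 78 / 113 * 800
= 552.2 microstrain

552.2


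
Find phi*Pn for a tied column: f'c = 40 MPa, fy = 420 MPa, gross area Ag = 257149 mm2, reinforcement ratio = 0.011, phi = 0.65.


Ast = rho * Ag = 0.011 * 257149 = 2828.639 mm2
phi*Pn = 0.65 * 0.80 * (0.85 * 40 * (257149 - 2828.639) + 420 * 2828.639) / 1000
= 5114.16 kN

5114.16


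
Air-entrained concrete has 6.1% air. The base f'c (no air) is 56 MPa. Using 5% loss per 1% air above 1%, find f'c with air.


Strength loss = (6.1 - 1) * 5 = 25.5%
f'c = 56 * (1 - 25.5/100)
= 41.72 MPa

41.72


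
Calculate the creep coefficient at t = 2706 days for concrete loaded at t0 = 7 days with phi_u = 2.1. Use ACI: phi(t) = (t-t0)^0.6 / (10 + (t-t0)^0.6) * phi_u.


dt = 2706 - 7 = 2699
phi = 2699^0.6 / (10 + 2699^0.6) * 2.1
= 1.931

1.931


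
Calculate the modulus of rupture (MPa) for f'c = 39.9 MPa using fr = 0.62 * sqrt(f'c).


fr = 0.62 * sqrt(39.9)
= 3.916 MPa

3.916


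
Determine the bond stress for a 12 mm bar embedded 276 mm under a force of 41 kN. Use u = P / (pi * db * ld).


u = P / (pi * db * ld)
= 41 * 1000 / (pi * 12 * 276)
= 3.94 MPa

3.94


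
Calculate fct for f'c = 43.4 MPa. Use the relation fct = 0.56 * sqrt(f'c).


fct = 0.56 * sqrt(43.4)
= 0.56 * 6.588
= 3.689 MPa

3.689


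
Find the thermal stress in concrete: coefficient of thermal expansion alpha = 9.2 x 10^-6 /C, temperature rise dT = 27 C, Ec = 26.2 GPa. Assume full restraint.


sigma = alpha * dT * Ec
= 9.2e-6 * 27 * 26.2 * 1000
= 6.508 MPa

6.508


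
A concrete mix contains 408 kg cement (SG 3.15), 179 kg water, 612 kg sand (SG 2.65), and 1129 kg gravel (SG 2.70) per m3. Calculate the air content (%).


Vol cement = 408 / (3.15 * 1000) = 0.129524 m3
Vol water = 179 / 1000 = 0.179 m3
Vol sand = 612 / (2.65 * 1000) = 0.230943 m3
Vol gravel = 1129 / (2.70 * 1000) = 0.418148 m3
Total solid + water volume = 0.957615 m3
Air = (1 - 0.957615) * 100 = 4.24%

4.24


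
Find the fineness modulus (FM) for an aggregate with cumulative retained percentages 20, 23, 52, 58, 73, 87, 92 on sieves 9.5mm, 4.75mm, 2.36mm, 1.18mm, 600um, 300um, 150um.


FM = sum(cumulative % retained) / 100
= 405 / 100
= 4.05

4.05


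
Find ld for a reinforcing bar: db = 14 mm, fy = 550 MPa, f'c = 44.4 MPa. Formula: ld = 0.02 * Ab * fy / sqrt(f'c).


Ab = pi * 14^2 / 4 = 153.938 mm2
ld = 0.02 * 153.938 * 550 / sqrt(44.4)
= 254.1 mm

254.1


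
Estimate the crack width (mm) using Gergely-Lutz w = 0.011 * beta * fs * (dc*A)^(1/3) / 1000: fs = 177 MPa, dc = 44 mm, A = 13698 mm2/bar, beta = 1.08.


w = 0.011 * beta * fs * (dc * A)^(1/3) / 1000
= 0.011 * 1.08 * 177 * (44 * 13698)^(1/3) / 1000
= 0.178 mm

0.178


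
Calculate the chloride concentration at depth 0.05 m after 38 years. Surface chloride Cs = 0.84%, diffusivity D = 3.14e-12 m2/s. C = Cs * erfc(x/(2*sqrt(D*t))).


t_seconds = 38 * 365.25 * 24 * 3600 = 1199188800.0 s
arg = 0.05 / (2 * sqrt(3.14e-12 * 1199188800.0))
= 0.4074
erfc(0.4074) = 0.5645
C = 0.84 * 0.5645 = 0.4742%

0.4742


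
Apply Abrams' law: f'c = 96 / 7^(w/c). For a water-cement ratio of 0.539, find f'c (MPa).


f'c = 96 / 7^0.539
= 96 / 2.854
= 33.63 MPa

33.63


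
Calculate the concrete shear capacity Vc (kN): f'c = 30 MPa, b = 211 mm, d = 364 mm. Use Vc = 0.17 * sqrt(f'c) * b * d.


Vc = 0.17 * sqrt(30) * 211 * 364 / 1000
= 71.51 kN

71.51


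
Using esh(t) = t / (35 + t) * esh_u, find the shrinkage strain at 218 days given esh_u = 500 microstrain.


esh(218) = 218 / (35 + 218) * 500
= 218 / 253 * 500
= 430.8 microstrain

430.8


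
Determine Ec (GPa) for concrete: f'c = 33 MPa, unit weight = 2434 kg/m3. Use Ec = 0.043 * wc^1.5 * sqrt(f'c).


Ec = 0.043 * 2434^1.5 * sqrt(33) / 1000
= 29.66 GPa

29.66


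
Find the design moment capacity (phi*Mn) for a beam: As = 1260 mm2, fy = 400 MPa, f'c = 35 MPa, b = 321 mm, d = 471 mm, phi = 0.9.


a = As * fy / (0.85 * f'c * b)
= 1260 * 400 / (0.85 * 35 * 321)
= 52.7763 mm
Mn = As * fy * (d - a/2) / 10^6
= 224.0844 kN-m
phi*Mn = 0.9 * 224.0844 = 201.68 kN-m

201.68


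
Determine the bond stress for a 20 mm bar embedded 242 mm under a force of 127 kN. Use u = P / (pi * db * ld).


u = P / (pi * db * ld)
= 127 * 1000 / (pi * 20 * 242)
= 8.352 MPa

8.352


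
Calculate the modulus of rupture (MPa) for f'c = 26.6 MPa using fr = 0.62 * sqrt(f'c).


fr = 0.62 * sqrt(26.6)
= 3.198 MPa

3.198


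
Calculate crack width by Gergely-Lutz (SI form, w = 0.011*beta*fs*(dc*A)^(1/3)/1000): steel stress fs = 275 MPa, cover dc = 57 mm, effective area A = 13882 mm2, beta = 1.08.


w = 0.011 * beta * fs * (dc * A)^(1/3) / 1000
= 0.011 * 1.08 * 275 * (57 * 13882)^(1/3) / 1000
= 0.302 mm

0.302


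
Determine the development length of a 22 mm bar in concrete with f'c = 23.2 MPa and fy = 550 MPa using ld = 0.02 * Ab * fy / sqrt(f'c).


Ab = pi * 22^2 / 4 = 380.133 mm2
ld = 0.02 * 380.133 * 550 / sqrt(23.2)
= 868.1 mm

868.1


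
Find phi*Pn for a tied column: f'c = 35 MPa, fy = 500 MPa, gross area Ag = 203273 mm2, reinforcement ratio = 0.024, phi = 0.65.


Ast = rho * Ag = 0.024 * 203273 = 4878.552 mm2
phi*Pn = 0.65 * 0.80 * (0.85 * 35 * (203273 - 4878.552) + 500 * 4878.552) / 1000
= 4337.59 kN

4337.59


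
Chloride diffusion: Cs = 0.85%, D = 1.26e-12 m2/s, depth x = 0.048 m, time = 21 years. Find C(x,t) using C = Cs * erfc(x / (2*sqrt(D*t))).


t_seconds = 21 * 365.25 * 24 * 3600 = 662709600.0 s
arg = 0.048 / (2 * sqrt(1.26e-12 * 662709600.0))
= 0.8305
erfc(0.8305) = 0.2402
C = 0.85 * 0.2402 = 0.2041%

0.2041


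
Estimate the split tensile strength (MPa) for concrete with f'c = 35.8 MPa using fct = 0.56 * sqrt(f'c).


fct = 0.56 * sqrt(35.8)
= 0.56 * 5.983
= 3.351 MPa

3.351


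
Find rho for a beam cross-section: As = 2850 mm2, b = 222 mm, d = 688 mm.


rho = As / (b * d)
= 2850 / (222 * 688)
= 0.0187

0.0187


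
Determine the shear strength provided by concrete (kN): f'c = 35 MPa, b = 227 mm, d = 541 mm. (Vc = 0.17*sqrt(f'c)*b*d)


Vc = 0.17 * sqrt(35) * 227 * 541 / 1000
= 123.51 kN

123.51


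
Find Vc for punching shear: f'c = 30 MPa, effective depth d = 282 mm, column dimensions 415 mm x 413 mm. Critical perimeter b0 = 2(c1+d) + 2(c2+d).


b0 = 2*(415 + 282) + 2*(413 + 282) = 2784 mm
Vc = 0.33 * sqrt(30) * 2784 * 282 / 1000
= 1419.03 kN

1419.03


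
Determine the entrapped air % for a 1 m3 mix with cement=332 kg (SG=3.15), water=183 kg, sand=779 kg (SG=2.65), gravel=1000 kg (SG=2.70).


Vol cement = 332 / (3.15 * 1000) = 0.105397 m3
Vol water = 183 / 1000 = 0.183 m3
Vol sand = 779 / (2.65 * 1000) = 0.293962 m3
Vol gravel = 1000 / (2.70 * 1000) = 0.37037 m3
Total solid + water volume = 0.952729 m3
Air = (1 - 0.952729) * 100 = 4.73%

4.73


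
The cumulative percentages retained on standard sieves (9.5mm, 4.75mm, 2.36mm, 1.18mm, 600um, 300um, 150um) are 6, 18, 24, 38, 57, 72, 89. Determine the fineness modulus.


FM = sum(cumulative % retained) / 100
= 304 / 100
= 3.04

3.04


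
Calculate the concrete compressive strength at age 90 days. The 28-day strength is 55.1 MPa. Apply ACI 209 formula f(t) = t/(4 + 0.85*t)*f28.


f(90) = 90 / (4 + 0.85 * 90) * 55.1
= 90 / 80.5 * 55.1
= 61.6 MPa

61.6


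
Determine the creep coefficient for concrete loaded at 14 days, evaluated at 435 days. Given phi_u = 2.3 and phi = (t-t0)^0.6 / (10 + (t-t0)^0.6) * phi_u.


dt = 435 - 14 = 421
phi = 421^0.6 / (10 + 421^0.6) * 2.3
= 1.816

1.816


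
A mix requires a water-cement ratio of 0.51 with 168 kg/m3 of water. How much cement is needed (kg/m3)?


Cement = water / (w/c)
= 168 / 0.51
= 329.4 kg/m3

329.4
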